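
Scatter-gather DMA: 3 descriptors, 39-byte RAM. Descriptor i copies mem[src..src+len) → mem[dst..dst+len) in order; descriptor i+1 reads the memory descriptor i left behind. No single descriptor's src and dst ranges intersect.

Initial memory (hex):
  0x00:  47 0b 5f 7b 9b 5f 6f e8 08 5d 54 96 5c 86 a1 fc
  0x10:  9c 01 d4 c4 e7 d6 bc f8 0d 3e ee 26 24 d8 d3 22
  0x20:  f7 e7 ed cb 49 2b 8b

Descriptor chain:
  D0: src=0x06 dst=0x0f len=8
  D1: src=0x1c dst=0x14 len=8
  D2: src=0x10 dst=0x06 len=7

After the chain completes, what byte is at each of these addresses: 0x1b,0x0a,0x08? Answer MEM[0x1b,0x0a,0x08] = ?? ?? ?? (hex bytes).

MEM[0x1b,0x0a,0x08] = cb 24 5d

[0] 0x06->0x0f len=8 : 6f e8 08 5d 54 96 5c 86
[1] 0x1c->0x14 len=8 : 24 d8 d3 22 f7 e7 ed cb
[2] 0x10->0x06 len=7 : e8 08 5d 54 24 d8 d3
query mem[0x1b]=0xcb, mem[0x0a]=0x24, mem[0x08]=0x5d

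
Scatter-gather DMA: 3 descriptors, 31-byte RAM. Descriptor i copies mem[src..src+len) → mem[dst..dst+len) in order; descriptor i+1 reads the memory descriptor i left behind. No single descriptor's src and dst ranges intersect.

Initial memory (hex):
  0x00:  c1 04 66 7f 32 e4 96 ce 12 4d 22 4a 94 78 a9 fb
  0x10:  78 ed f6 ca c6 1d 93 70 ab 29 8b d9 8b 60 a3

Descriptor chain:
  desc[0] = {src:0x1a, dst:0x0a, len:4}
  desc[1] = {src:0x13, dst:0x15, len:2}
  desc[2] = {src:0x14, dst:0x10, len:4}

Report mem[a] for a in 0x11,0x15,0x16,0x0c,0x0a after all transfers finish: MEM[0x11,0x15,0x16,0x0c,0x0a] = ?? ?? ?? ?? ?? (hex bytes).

#0 dst[0x0a+4] := {0x8b,0xd9,0x8b,0x60}
#1 dst[0x15+2] := {0xca,0xc6}
#2 dst[0x10+4] := {0xc6,0xca,0xc6,0x70}
query mem[0x11]=0xca, mem[0x15]=0xca, mem[0x16]=0xc6, mem[0x0c]=0x8b, mem[0x0a]=0x8b

MEM[0x11,0x15,0x16,0x0c,0x0a] = ca ca c6 8b 8b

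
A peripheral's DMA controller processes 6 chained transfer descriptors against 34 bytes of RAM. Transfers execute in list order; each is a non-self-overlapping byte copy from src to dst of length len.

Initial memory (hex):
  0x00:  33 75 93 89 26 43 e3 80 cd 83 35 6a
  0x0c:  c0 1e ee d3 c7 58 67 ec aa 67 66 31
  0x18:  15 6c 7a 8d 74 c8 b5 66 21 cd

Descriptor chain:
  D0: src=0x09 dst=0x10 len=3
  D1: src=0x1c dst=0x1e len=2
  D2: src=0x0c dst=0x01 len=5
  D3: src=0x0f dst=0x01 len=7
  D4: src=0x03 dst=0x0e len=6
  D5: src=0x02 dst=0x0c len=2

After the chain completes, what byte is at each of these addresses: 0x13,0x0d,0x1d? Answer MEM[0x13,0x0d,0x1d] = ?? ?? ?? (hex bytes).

MEM[0x13,0x0d,0x1d] = cd 35 c8

  after D0: wrote 3B at 0x10 = 83356a
  after D1: wrote 2B at 0x1e = 74c8
  after D2: wrote 5B at 0x01 = c01eeed383
  after D3: wrote 7B at 0x01 = d383356aecaa67
  after D4: wrote 6B at 0x0e = 356aecaa67cd
  after D5: wrote 2B at 0x0c = 8335
query mem[0x13]=0xcd, mem[0x0d]=0x35, mem[0x1d]=0xc8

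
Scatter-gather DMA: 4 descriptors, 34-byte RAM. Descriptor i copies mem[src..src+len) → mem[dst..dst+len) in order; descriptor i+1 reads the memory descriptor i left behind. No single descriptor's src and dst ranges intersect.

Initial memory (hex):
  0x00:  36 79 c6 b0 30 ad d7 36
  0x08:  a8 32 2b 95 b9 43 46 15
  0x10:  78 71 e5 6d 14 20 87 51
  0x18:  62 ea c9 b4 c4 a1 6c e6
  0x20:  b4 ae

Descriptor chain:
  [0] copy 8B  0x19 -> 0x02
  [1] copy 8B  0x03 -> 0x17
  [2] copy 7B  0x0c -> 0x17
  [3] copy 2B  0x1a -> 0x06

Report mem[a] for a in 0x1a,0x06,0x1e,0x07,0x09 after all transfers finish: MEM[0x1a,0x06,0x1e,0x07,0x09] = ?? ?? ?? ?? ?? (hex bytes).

MEM[0x1a,0x06,0x1e,0x07,0x09] = 15 15 2b 78 b4

  after D0: wrote 8B at 0x02 = eac9b4c4a16ce6b4
  after D1: wrote 8B at 0x17 = c9b4c4a16ce6b42b
  after D2: wrote 7B at 0x17 = b94346157871e5
  after D3: wrote 2B at 0x06 = 1578
query mem[0x1a]=0x15, mem[0x06]=0x15, mem[0x1e]=0x2b, mem[0x07]=0x78, mem[0x09]=0xb4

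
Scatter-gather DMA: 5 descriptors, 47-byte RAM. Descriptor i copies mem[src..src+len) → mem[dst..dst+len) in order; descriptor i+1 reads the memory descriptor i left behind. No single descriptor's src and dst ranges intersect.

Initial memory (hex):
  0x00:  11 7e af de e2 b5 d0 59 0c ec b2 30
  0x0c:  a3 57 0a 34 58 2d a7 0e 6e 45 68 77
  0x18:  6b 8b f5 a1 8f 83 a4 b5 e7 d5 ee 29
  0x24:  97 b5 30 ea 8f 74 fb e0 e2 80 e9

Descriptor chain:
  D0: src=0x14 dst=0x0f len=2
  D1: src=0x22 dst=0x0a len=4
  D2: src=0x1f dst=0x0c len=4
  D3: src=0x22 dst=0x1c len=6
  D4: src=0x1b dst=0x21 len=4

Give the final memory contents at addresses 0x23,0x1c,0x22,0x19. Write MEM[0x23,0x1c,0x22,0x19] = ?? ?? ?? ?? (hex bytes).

#0 dst[0x0f+2] := {0x6e,0x45}
#1 dst[0x0a+4] := {0xee,0x29,0x97,0xb5}
#2 dst[0x0c+4] := {0xb5,0xe7,0xd5,0xee}
#3 dst[0x1c+6] := {0xee,0x29,0x97,0xb5,0x30,0xea}
#4 dst[0x21+4] := {0xa1,0xee,0x29,0x97}
query mem[0x23]=0x29, mem[0x1c]=0xee, mem[0x22]=0xee, mem[0x19]=0x8b

MEM[0x23,0x1c,0x22,0x19] = 29 ee ee 8b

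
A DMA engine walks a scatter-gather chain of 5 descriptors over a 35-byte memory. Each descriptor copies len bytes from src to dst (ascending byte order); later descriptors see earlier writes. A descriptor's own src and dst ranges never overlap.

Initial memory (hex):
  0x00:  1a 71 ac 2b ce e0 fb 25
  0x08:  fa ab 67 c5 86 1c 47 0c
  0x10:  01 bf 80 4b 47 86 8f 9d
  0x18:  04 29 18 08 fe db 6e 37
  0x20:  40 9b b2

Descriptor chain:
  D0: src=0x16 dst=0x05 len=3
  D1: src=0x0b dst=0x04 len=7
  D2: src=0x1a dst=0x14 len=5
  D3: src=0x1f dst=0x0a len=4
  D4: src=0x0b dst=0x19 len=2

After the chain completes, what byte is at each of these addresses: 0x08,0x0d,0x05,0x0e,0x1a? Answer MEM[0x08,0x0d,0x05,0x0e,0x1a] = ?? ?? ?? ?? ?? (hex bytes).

MEM[0x08,0x0d,0x05,0x0e,0x1a] = 0c b2 86 47 9b

  after D0: wrote 3B at 0x05 = 8f9d04
  after D1: wrote 7B at 0x04 = c5861c470c01bf
  after D2: wrote 5B at 0x14 = 1808fedb6e
  after D3: wrote 4B at 0x0a = 37409bb2
  after D4: wrote 2B at 0x19 = 409b
query mem[0x08]=0x0c, mem[0x0d]=0xb2, mem[0x05]=0x86, mem[0x0e]=0x47, mem[0x1a]=0x9b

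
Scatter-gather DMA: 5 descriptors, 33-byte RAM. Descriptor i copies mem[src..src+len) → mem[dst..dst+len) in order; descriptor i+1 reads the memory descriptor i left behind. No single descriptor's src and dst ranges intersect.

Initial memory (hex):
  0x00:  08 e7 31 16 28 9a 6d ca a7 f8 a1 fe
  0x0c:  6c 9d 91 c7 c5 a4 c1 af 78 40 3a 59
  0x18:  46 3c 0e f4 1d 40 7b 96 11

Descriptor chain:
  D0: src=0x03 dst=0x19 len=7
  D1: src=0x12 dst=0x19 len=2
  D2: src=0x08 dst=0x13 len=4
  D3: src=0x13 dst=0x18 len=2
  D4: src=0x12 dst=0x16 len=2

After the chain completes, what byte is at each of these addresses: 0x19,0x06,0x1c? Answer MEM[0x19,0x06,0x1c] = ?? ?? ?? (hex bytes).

D0: mem[0x19..0x1f] <- [16 28 9a 6d ca a7 f8]
D1: mem[0x19..0x1a] <- [c1 af]
D2: mem[0x13..0x16] <- [a7 f8 a1 fe]
D3: mem[0x18..0x19] <- [a7 f8]
D4: mem[0x16..0x17] <- [c1 a7]
query mem[0x19]=0xf8, mem[0x06]=0x6d, mem[0x1c]=0x6d

MEM[0x19,0x06,0x1c] = f8 6d 6d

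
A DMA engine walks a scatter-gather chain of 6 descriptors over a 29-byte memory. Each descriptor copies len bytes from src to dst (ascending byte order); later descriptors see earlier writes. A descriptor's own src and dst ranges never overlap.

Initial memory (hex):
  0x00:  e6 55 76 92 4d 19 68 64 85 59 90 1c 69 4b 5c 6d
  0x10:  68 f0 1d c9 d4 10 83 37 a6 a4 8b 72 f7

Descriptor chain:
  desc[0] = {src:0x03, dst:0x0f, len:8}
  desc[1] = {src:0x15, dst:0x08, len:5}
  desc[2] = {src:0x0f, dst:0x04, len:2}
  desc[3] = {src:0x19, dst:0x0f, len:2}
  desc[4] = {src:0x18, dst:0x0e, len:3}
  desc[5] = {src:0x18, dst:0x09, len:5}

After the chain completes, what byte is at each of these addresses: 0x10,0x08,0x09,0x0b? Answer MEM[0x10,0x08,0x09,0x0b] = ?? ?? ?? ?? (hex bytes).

  after D0: wrote 8B at 0x0f = 924d196864855990
  after D1: wrote 5B at 0x08 = 599037a6a4
  after D2: wrote 2B at 0x04 = 924d
  after D3: wrote 2B at 0x0f = a48b
  after D4: wrote 3B at 0x0e = a6a48b
  after D5: wrote 5B at 0x09 = a6a48b72f7
query mem[0x10]=0x8b, mem[0x08]=0x59, mem[0x09]=0xa6, mem[0x0b]=0x8b

MEM[0x10,0x08,0x09,0x0b] = 8b 59 a6 8b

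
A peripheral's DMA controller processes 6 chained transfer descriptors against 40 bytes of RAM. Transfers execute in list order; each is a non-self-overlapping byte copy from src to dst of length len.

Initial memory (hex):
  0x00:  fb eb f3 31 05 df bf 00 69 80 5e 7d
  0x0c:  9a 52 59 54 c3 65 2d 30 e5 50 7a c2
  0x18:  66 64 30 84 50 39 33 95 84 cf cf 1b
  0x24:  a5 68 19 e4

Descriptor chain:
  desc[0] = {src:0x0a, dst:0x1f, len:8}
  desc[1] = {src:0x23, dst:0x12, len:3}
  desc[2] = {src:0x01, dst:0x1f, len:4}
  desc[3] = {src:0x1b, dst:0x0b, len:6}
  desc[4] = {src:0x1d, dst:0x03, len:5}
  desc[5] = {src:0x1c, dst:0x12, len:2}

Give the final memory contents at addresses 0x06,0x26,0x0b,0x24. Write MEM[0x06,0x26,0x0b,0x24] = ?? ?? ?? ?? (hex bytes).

MEM[0x06,0x26,0x0b,0x24] = f3 65 84 54

D0: mem[0x1f..0x26] <- [5e 7d 9a 52 59 54 c3 65]
D1: mem[0x12..0x14] <- [59 54 c3]
D2: mem[0x1f..0x22] <- [eb f3 31 05]
D3: mem[0x0b..0x10] <- [84 50 39 33 eb f3]
D4: mem[0x03..0x07] <- [39 33 eb f3 31]
D5: mem[0x12..0x13] <- [50 39]
query mem[0x06]=0xf3, mem[0x26]=0x65, mem[0x0b]=0x84, mem[0x24]=0x54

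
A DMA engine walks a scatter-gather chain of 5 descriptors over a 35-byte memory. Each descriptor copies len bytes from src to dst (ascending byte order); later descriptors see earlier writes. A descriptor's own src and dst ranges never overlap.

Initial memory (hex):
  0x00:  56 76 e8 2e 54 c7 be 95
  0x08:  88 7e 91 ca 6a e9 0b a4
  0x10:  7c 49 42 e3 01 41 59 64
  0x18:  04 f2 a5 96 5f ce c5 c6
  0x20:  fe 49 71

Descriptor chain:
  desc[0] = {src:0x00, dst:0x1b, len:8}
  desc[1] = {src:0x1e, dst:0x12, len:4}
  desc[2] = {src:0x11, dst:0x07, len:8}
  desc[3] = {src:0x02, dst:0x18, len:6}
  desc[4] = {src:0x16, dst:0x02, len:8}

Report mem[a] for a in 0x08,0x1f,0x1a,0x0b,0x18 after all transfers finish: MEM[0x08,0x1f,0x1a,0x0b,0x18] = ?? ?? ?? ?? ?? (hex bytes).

#0 dst[0x1b+8] := {0x56,0x76,0xe8,0x2e,0x54,0xc7,0xbe,0x95}
#1 dst[0x12+4] := {0x2e,0x54,0xc7,0xbe}
#2 dst[0x07+8] := {0x49,0x2e,0x54,0xc7,0xbe,0x59,0x64,0x04}
#3 dst[0x18+6] := {0xe8,0x2e,0x54,0xc7,0xbe,0x49}
#4 dst[0x02+8] := {0x59,0x64,0xe8,0x2e,0x54,0xc7,0xbe,0x49}
query mem[0x08]=0xbe, mem[0x1f]=0x54, mem[0x1a]=0x54, mem[0x0b]=0xbe, mem[0x18]=0xe8

MEM[0x08,0x1f,0x1a,0x0b,0x18] = be 54 54 be e8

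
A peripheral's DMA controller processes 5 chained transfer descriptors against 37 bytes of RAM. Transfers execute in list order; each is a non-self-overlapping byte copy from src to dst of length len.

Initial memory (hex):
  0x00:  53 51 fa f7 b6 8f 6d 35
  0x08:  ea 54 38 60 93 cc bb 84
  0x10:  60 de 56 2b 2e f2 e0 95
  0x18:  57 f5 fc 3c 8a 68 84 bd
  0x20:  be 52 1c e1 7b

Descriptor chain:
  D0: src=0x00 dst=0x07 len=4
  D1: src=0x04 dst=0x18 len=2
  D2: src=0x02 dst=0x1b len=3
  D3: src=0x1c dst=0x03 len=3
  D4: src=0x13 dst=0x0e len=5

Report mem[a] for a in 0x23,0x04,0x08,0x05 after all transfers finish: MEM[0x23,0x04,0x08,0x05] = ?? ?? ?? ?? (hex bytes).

  after D0: wrote 4B at 0x07 = 5351faf7
  after D1: wrote 2B at 0x18 = b68f
  after D2: wrote 3B at 0x1b = faf7b6
  after D3: wrote 3B at 0x03 = f7b684
  after D4: wrote 5B at 0x0e = 2b2ef2e095
query mem[0x23]=0xe1, mem[0x04]=0xb6, mem[0x08]=0x51, mem[0x05]=0x84

MEM[0x23,0x04,0x08,0x05] = e1 b6 51 84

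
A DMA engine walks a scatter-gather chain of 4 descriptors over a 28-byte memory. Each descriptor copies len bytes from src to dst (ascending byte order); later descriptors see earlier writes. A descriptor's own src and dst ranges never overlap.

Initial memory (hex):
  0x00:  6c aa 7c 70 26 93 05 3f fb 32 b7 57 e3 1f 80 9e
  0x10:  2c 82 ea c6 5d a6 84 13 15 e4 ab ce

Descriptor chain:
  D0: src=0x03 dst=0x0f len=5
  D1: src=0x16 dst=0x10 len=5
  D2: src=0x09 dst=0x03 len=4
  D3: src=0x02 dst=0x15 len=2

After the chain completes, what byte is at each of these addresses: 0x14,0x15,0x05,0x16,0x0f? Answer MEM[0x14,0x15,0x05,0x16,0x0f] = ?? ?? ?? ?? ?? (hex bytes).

MEM[0x14,0x15,0x05,0x16,0x0f] = ab 7c 57 32 70

[0] 0x03->0x0f len=5 : 70 26 93 05 3f
[1] 0x16->0x10 len=5 : 84 13 15 e4 ab
[2] 0x09->0x03 len=4 : 32 b7 57 e3
[3] 0x02->0x15 len=2 : 7c 32
query mem[0x14]=0xab, mem[0x15]=0x7c, mem[0x05]=0x57, mem[0x16]=0x32, mem[0x0f]=0x70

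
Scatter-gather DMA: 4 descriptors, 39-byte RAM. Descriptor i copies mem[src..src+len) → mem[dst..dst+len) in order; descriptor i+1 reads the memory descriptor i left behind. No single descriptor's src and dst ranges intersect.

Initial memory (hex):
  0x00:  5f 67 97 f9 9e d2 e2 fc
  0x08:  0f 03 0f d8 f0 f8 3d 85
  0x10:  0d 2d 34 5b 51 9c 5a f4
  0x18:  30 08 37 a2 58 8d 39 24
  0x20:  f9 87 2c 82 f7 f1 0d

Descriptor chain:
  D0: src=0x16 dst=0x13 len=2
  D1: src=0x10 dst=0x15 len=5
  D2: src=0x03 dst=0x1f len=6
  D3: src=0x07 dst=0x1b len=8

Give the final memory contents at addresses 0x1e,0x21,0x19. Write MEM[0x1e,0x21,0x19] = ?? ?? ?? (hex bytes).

  after D0: wrote 2B at 0x13 = 5af4
  after D1: wrote 5B at 0x15 = 0d2d345af4
  after D2: wrote 6B at 0x1f = f99ed2e2fc0f
  after D3: wrote 8B at 0x1b = fc0f030fd8f0f83d
query mem[0x1e]=0x0f, mem[0x21]=0xf8, mem[0x19]=0xf4

MEM[0x1e,0x21,0x19] = 0f f8 f4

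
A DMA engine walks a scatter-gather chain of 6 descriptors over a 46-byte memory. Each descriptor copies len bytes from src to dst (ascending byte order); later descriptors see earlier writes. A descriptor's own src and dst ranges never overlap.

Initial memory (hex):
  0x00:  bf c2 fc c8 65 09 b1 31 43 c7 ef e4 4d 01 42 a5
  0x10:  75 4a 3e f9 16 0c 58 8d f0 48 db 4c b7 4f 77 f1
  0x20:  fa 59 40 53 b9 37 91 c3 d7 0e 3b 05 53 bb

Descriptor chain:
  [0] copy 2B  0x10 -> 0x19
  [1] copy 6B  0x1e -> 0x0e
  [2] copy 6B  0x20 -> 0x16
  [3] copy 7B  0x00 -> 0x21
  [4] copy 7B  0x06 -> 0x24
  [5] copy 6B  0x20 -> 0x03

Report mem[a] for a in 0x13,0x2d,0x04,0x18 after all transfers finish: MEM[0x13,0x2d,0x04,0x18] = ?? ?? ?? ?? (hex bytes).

D0: mem[0x19..0x1a] <- [75 4a]
D1: mem[0x0e..0x13] <- [77 f1 fa 59 40 53]
D2: mem[0x16..0x1b] <- [fa 59 40 53 b9 37]
D3: mem[0x21..0x27] <- [bf c2 fc c8 65 09 b1]
D4: mem[0x24..0x2a] <- [b1 31 43 c7 ef e4 4d]
D5: mem[0x03..0x08] <- [fa bf c2 fc b1 31]
query mem[0x13]=0x53, mem[0x2d]=0xbb, mem[0x04]=0xbf, mem[0x18]=0x40

MEM[0x13,0x2d,0x04,0x18] = 53 bb bf 40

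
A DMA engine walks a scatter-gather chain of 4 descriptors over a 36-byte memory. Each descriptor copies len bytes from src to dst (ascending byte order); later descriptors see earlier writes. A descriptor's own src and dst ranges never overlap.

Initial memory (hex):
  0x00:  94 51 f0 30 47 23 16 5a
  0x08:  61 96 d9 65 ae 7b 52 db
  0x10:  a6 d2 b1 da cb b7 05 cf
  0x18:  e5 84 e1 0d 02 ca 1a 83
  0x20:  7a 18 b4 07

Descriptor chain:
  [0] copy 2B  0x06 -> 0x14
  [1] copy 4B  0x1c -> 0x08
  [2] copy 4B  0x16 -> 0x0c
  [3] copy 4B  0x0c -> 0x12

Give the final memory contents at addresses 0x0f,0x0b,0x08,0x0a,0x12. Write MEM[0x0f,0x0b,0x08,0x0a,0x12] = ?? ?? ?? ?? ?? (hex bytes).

MEM[0x0f,0x0b,0x08,0x0a,0x12] = 84 83 02 1a 05

[0] 0x06->0x14 len=2 : 16 5a
[1] 0x1c->0x08 len=4 : 02 ca 1a 83
[2] 0x16->0x0c len=4 : 05 cf e5 84
[3] 0x0c->0x12 len=4 : 05 cf e5 84
query mem[0x0f]=0x84, mem[0x0b]=0x83, mem[0x08]=0x02, mem[0x0a]=0x1a, mem[0x12]=0x05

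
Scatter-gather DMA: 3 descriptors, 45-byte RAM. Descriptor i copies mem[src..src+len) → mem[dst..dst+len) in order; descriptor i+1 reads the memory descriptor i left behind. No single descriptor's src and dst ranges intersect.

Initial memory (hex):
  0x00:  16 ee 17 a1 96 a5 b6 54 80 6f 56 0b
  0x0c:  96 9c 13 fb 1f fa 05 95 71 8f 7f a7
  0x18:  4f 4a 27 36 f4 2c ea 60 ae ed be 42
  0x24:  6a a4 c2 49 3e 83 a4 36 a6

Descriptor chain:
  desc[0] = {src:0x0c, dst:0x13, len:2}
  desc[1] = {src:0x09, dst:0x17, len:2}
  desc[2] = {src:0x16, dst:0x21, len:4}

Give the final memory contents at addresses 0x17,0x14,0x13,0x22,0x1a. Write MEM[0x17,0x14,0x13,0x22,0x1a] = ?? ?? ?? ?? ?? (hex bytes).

  after D0: wrote 2B at 0x13 = 969c
  after D1: wrote 2B at 0x17 = 6f56
  after D2: wrote 4B at 0x21 = 7f6f564a
query mem[0x17]=0x6f, mem[0x14]=0x9c, mem[0x13]=0x96, mem[0x22]=0x6f, mem[0x1a]=0x27

MEM[0x17,0x14,0x13,0x22,0x1a] = 6f 9c 96 6f 27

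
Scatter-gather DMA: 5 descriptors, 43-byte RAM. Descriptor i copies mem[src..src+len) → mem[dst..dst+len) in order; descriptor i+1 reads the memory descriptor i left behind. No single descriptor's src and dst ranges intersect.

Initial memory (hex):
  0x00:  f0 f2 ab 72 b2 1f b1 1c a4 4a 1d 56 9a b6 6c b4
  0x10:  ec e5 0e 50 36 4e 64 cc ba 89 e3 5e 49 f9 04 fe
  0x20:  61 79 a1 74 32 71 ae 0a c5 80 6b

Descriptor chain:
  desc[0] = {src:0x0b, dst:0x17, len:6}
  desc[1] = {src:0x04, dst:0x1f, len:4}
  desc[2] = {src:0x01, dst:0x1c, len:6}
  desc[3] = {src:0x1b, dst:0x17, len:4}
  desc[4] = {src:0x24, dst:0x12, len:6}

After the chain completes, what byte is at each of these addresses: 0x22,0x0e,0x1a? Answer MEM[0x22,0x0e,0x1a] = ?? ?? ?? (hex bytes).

MEM[0x22,0x0e,0x1a] = 1c 6c 72

[0] 0x0b->0x17 len=6 : 56 9a b6 6c b4 ec
[1] 0x04->0x1f len=4 : b2 1f b1 1c
[2] 0x01->0x1c len=6 : f2 ab 72 b2 1f b1
[3] 0x1b->0x17 len=4 : b4 f2 ab 72
[4] 0x24->0x12 len=6 : 32 71 ae 0a c5 80
query mem[0x22]=0x1c, mem[0x0e]=0x6c, mem[0x1a]=0x72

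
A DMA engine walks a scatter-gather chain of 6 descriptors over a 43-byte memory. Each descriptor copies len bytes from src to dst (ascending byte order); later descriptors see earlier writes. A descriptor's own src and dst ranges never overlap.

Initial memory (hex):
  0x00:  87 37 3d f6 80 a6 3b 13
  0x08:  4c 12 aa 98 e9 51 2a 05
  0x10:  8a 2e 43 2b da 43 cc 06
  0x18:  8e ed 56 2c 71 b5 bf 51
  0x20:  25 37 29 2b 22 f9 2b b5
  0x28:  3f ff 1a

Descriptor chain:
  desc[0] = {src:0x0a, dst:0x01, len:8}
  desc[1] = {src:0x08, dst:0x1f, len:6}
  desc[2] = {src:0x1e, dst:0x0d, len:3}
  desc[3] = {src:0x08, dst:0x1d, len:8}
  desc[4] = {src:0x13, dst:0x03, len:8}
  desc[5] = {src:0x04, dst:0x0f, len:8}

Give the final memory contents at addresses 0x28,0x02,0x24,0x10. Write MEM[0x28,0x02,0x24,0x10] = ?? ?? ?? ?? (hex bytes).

  after D0: wrote 8B at 0x01 = aa98e9512a058a2e
  after D1: wrote 6B at 0x1f = 2e12aa98e951
  after D2: wrote 3B at 0x0d = bf2e12
  after D3: wrote 8B at 0x1d = 2e12aa98e9bf2e12
  after D4: wrote 8B at 0x03 = 2bda43cc068eed56
  after D5: wrote 8B at 0x0f = da43cc068eed5698
query mem[0x28]=0x3f, mem[0x02]=0x98, mem[0x24]=0x12, mem[0x10]=0x43

MEM[0x28,0x02,0x24,0x10] = 3f 98 12 43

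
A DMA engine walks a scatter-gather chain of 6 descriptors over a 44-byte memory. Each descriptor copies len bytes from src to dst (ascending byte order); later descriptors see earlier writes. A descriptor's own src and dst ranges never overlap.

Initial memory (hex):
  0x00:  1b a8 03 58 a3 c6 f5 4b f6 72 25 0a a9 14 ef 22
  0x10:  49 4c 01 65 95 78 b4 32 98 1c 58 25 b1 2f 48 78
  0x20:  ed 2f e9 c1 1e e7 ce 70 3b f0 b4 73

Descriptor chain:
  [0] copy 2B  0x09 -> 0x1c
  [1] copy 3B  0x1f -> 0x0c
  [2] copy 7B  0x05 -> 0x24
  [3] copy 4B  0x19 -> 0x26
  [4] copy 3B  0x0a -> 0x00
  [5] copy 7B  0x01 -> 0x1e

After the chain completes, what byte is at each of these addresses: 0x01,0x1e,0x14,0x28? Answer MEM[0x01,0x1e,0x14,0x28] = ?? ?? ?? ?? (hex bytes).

[0] 0x09->0x1c len=2 : 72 25
[1] 0x1f->0x0c len=3 : 78 ed 2f
[2] 0x05->0x24 len=7 : c6 f5 4b f6 72 25 0a
[3] 0x19->0x26 len=4 : 1c 58 25 72
[4] 0x0a->0x00 len=3 : 25 0a 78
[5] 0x01->0x1e len=7 : 0a 78 58 a3 c6 f5 4b
query mem[0x01]=0x0a, mem[0x1e]=0x0a, mem[0x14]=0x95, mem[0x28]=0x25

MEM[0x01,0x1e,0x14,0x28] = 0a 0a 95 25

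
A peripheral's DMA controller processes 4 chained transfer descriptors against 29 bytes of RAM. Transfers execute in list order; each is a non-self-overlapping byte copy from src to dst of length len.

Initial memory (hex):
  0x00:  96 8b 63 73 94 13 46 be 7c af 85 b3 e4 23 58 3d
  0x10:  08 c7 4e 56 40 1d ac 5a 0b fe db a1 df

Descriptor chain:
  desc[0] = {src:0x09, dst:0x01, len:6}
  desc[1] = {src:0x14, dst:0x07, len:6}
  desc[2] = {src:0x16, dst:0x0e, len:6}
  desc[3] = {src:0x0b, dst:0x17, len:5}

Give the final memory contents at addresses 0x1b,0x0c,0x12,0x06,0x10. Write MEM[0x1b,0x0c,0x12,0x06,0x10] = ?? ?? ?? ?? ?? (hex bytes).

D0: mem[0x01..0x06] <- [af 85 b3 e4 23 58]
D1: mem[0x07..0x0c] <- [40 1d ac 5a 0b fe]
D2: mem[0x0e..0x13] <- [ac 5a 0b fe db a1]
D3: mem[0x17..0x1b] <- [0b fe 23 ac 5a]
query mem[0x1b]=0x5a, mem[0x0c]=0xfe, mem[0x12]=0xdb, mem[0x06]=0x58, mem[0x10]=0x0b

MEM[0x1b,0x0c,0x12,0x06,0x10] = 5a fe db 58 0b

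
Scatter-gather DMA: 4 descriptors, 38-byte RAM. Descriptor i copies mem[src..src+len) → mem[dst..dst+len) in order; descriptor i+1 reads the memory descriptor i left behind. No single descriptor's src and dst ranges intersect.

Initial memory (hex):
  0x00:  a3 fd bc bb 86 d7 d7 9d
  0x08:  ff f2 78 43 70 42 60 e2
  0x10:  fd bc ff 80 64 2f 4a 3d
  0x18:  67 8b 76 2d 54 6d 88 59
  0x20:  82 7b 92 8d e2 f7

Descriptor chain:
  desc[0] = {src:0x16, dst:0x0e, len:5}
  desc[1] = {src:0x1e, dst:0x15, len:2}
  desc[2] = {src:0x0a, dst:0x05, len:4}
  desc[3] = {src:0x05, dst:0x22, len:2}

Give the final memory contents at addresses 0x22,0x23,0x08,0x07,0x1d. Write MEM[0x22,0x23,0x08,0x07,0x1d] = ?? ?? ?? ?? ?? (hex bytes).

#0 dst[0x0e+5] := {0x4a,0x3d,0x67,0x8b,0x76}
#1 dst[0x15+2] := {0x88,0x59}
#2 dst[0x05+4] := {0x78,0x43,0x70,0x42}
#3 dst[0x22+2] := {0x78,0x43}
query mem[0x22]=0x78, mem[0x23]=0x43, mem[0x08]=0x42, mem[0x07]=0x70, mem[0x1d]=0x6d

MEM[0x22,0x23,0x08,0x07,0x1d] = 78 43 42 70 6d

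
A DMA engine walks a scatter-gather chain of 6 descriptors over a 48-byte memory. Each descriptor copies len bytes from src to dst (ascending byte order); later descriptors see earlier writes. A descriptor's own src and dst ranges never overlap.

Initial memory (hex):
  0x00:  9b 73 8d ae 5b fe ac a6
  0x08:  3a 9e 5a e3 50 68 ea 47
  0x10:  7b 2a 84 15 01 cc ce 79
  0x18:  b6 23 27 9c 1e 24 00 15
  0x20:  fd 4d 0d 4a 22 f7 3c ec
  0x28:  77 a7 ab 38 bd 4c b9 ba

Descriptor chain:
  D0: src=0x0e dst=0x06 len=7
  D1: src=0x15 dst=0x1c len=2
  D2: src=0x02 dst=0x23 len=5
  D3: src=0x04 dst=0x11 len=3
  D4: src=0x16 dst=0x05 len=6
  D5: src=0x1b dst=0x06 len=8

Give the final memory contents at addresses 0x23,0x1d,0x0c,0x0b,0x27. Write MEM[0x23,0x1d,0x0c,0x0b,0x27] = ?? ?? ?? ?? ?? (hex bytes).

D0: mem[0x06..0x0c] <- [ea 47 7b 2a 84 15 01]
D1: mem[0x1c..0x1d] <- [cc ce]
D2: mem[0x23..0x27] <- [8d ae 5b fe ea]
D3: mem[0x11..0x13] <- [5b fe ea]
D4: mem[0x05..0x0a] <- [ce 79 b6 23 27 9c]
D5: mem[0x06..0x0d] <- [9c cc ce 00 15 fd 4d 0d]
query mem[0x23]=0x8d, mem[0x1d]=0xce, mem[0x0c]=0x4d, mem[0x0b]=0xfd, mem[0x27]=0xea

MEM[0x23,0x1d,0x0c,0x0b,0x27] = 8d ce 4d fd ea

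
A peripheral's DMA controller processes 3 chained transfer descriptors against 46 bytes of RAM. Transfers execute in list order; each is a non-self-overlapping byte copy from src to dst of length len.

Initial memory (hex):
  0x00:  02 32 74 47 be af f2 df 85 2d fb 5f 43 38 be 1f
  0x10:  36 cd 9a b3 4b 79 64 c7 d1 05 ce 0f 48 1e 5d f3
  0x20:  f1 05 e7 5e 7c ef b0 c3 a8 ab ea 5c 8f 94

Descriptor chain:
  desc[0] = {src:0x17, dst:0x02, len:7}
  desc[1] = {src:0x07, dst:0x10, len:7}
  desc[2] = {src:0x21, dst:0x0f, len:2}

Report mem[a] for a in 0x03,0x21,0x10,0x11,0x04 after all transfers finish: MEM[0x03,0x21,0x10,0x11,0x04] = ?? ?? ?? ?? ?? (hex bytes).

MEM[0x03,0x21,0x10,0x11,0x04] = d1 05 e7 1e 05

#0 dst[0x02+7] := {0xc7,0xd1,0x05,0xce,0x0f,0x48,0x1e}
#1 dst[0x10+7] := {0x48,0x1e,0x2d,0xfb,0x5f,0x43,0x38}
#2 dst[0x0f+2] := {0x05,0xe7}
query mem[0x03]=0xd1, mem[0x21]=0x05, mem[0x10]=0xe7, mem[0x11]=0x1e, mem[0x04]=0x05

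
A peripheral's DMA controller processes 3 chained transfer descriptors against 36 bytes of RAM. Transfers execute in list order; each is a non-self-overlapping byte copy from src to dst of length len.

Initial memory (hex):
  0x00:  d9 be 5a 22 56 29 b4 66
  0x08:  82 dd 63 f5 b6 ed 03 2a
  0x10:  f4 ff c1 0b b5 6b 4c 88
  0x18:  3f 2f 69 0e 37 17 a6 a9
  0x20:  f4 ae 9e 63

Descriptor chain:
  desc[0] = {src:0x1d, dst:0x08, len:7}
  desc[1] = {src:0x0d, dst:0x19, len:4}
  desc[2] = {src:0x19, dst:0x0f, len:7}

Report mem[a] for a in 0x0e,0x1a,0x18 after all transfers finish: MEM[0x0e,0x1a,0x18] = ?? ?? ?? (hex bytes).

D0: mem[0x08..0x0e] <- [17 a6 a9 f4 ae 9e 63]
D1: mem[0x19..0x1c] <- [9e 63 2a f4]
D2: mem[0x0f..0x15] <- [9e 63 2a f4 17 a6 a9]
query mem[0x0e]=0x63, mem[0x1a]=0x63, mem[0x18]=0x3f

MEM[0x0e,0x1a,0x18] = 63 63 3f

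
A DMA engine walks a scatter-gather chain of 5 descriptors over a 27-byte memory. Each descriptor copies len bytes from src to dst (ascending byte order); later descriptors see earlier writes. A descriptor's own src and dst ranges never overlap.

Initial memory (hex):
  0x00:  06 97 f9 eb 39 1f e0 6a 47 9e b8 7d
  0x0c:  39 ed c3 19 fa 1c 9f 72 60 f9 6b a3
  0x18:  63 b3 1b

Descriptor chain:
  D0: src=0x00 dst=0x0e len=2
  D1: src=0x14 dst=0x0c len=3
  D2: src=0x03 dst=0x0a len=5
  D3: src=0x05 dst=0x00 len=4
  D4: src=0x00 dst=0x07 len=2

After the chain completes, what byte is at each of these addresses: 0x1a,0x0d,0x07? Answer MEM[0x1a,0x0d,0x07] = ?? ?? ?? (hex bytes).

[0] 0x00->0x0e len=2 : 06 97
[1] 0x14->0x0c len=3 : 60 f9 6b
[2] 0x03->0x0a len=5 : eb 39 1f e0 6a
[3] 0x05->0x00 len=4 : 1f e0 6a 47
[4] 0x00->0x07 len=2 : 1f e0
query mem[0x1a]=0x1b, mem[0x0d]=0xe0, mem[0x07]=0x1f

MEM[0x1a,0x0d,0x07] = 1b e0 1f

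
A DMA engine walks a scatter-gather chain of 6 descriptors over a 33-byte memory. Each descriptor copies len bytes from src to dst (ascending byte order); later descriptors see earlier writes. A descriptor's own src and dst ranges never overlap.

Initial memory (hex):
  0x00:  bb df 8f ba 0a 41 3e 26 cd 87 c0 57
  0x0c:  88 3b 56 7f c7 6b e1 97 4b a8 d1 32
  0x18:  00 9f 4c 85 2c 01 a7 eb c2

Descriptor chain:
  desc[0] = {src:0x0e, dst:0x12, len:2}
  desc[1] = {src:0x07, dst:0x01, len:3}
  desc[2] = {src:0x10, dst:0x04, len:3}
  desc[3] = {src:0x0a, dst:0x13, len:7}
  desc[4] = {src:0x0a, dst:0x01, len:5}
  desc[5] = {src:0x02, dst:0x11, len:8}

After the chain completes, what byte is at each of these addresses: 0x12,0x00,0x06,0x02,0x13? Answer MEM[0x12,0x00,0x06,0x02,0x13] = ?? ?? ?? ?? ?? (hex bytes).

MEM[0x12,0x00,0x06,0x02,0x13] = 88 bb 56 57 3b

D0: mem[0x12..0x13] <- [56 7f]
D1: mem[0x01..0x03] <- [26 cd 87]
D2: mem[0x04..0x06] <- [c7 6b 56]
D3: mem[0x13..0x19] <- [c0 57 88 3b 56 7f c7]
D4: mem[0x01..0x05] <- [c0 57 88 3b 56]
D5: mem[0x11..0x18] <- [57 88 3b 56 56 26 cd 87]
query mem[0x12]=0x88, mem[0x00]=0xbb, mem[0x06]=0x56, mem[0x02]=0x57, mem[0x13]=0x3b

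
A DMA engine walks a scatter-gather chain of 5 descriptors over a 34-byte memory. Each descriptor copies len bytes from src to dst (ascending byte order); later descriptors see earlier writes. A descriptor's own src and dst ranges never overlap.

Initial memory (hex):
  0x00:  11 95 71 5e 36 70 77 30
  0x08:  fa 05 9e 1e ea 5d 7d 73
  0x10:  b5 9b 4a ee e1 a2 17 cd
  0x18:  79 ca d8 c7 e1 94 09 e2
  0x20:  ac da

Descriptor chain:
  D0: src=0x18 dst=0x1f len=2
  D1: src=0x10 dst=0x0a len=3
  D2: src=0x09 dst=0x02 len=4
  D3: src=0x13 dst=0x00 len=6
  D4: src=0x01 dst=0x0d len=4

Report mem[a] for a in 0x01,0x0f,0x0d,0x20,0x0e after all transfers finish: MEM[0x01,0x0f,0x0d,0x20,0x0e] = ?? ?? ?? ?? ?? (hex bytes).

  after D0: wrote 2B at 0x1f = 79ca
  after D1: wrote 3B at 0x0a = b59b4a
  after D2: wrote 4B at 0x02 = 05b59b4a
  after D3: wrote 6B at 0x00 = eee1a217cd79
  after D4: wrote 4B at 0x0d = e1a217cd
query mem[0x01]=0xe1, mem[0x0f]=0x17, mem[0x0d]=0xe1, mem[0x20]=0xca, mem[0x0e]=0xa2

MEM[0x01,0x0f,0x0d,0x20,0x0e] = e1 17 e1 ca a2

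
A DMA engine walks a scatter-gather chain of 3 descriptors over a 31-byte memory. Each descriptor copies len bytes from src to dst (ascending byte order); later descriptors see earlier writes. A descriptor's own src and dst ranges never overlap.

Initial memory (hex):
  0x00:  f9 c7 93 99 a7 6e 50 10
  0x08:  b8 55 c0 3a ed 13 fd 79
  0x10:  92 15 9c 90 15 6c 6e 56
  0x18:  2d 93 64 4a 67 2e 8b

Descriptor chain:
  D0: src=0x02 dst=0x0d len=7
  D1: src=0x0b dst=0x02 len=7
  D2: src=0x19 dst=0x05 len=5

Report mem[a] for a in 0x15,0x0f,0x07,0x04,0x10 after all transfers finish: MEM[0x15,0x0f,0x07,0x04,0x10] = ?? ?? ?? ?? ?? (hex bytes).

D0: mem[0x0d..0x13] <- [93 99 a7 6e 50 10 b8]
D1: mem[0x02..0x08] <- [3a ed 93 99 a7 6e 50]
D2: mem[0x05..0x09] <- [93 64 4a 67 2e]
query mem[0x15]=0x6c, mem[0x0f]=0xa7, mem[0x07]=0x4a, mem[0x04]=0x93, mem[0x10]=0x6e

MEM[0x15,0x0f,0x07,0x04,0x10] = 6c a7 4a 93 6e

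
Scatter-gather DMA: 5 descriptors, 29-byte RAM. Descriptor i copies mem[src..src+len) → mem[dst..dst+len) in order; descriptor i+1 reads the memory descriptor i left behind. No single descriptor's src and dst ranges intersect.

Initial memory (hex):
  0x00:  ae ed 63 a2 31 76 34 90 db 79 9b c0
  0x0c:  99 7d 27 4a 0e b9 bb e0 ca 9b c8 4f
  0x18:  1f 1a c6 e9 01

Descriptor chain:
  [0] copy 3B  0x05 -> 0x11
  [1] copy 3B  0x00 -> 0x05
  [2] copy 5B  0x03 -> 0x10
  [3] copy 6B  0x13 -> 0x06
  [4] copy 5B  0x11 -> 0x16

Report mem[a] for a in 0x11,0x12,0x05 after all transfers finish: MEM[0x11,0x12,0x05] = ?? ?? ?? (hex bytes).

MEM[0x11,0x12,0x05] = 31 ae ae

#0 dst[0x11+3] := {0x76,0x34,0x90}
#1 dst[0x05+3] := {0xae,0xed,0x63}
#2 dst[0x10+5] := {0xa2,0x31,0xae,0xed,0x63}
#3 dst[0x06+6] := {0xed,0x63,0x9b,0xc8,0x4f,0x1f}
#4 dst[0x16+5] := {0x31,0xae,0xed,0x63,0x9b}
query mem[0x11]=0x31, mem[0x12]=0xae, mem[0x05]=0xae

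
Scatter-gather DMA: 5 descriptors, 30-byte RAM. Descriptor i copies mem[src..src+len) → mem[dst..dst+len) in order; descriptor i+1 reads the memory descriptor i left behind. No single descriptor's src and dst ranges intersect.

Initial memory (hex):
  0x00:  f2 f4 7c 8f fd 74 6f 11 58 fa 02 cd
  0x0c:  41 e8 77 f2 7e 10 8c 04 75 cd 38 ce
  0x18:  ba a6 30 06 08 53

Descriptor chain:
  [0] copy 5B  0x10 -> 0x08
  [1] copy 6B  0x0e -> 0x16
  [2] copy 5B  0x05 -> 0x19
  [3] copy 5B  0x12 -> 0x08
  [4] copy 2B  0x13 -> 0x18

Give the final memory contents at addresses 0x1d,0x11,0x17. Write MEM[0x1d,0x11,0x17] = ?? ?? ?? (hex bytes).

D0: mem[0x08..0x0c] <- [7e 10 8c 04 75]
D1: mem[0x16..0x1b] <- [77 f2 7e 10 8c 04]
D2: mem[0x19..0x1d] <- [74 6f 11 7e 10]
D3: mem[0x08..0x0c] <- [8c 04 75 cd 77]
D4: mem[0x18..0x19] <- [04 75]
query mem[0x1d]=0x10, mem[0x11]=0x10, mem[0x17]=0xf2

MEM[0x1d,0x11,0x17] = 10 10 f2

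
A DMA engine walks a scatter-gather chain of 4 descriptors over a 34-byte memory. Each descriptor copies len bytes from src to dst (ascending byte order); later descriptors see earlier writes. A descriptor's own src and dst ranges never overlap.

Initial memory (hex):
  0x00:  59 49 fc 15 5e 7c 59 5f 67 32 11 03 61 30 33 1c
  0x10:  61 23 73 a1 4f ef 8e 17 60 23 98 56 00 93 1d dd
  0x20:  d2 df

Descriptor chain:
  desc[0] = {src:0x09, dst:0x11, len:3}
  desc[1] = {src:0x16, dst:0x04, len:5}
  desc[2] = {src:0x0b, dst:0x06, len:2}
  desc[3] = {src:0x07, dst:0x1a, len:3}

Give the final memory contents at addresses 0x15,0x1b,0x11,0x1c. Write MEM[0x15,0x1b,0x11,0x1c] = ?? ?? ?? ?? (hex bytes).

MEM[0x15,0x1b,0x11,0x1c] = ef 98 32 32

#0 dst[0x11+3] := {0x32,0x11,0x03}
#1 dst[0x04+5] := {0x8e,0x17,0x60,0x23,0x98}
#2 dst[0x06+2] := {0x03,0x61}
#3 dst[0x1a+3] := {0x61,0x98,0x32}
query mem[0x15]=0xef, mem[0x1b]=0x98, mem[0x11]=0x32, mem[0x1c]=0x32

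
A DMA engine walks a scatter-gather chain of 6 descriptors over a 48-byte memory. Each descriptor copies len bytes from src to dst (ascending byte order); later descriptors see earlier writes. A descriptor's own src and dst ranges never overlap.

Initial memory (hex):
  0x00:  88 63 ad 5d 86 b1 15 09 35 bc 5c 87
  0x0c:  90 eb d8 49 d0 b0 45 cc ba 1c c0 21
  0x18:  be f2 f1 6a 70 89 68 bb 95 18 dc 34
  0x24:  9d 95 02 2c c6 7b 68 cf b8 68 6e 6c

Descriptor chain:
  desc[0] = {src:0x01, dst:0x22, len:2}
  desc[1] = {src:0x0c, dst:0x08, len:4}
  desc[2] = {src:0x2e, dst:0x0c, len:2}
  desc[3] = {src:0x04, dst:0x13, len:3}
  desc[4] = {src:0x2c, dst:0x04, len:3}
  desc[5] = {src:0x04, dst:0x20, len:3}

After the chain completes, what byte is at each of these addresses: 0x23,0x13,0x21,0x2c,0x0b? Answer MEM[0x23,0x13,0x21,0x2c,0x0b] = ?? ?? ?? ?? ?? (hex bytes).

MEM[0x23,0x13,0x21,0x2c,0x0b] = ad 86 68 b8 49

#0 dst[0x22+2] := {0x63,0xad}
#1 dst[0x08+4] := {0x90,0xeb,0xd8,0x49}
#2 dst[0x0c+2] := {0x6e,0x6c}
#3 dst[0x13+3] := {0x86,0xb1,0x15}
#4 dst[0x04+3] := {0xb8,0x68,0x6e}
#5 dst[0x20+3] := {0xb8,0x68,0x6e}
query mem[0x23]=0xad, mem[0x13]=0x86, mem[0x21]=0x68, mem[0x2c]=0xb8, mem[0x0b]=0x49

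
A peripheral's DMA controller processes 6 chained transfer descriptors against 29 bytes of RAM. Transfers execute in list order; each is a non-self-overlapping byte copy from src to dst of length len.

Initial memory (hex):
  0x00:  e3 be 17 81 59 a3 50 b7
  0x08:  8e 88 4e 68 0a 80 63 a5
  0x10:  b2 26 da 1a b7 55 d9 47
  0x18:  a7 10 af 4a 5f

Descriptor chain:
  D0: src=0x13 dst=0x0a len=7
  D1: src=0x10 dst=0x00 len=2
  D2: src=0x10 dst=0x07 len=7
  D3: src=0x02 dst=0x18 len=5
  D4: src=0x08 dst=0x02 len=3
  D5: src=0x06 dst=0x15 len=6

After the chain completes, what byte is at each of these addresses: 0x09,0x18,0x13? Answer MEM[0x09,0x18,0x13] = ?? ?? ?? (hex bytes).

MEM[0x09,0x18,0x13] = da da 1a

#0 dst[0x0a+7] := {0x1a,0xb7,0x55,0xd9,0x47,0xa7,0x10}
#1 dst[0x00+2] := {0x10,0x26}
#2 dst[0x07+7] := {0x10,0x26,0xda,0x1a,0xb7,0x55,0xd9}
#3 dst[0x18+5] := {0x17,0x81,0x59,0xa3,0x50}
#4 dst[0x02+3] := {0x26,0xda,0x1a}
#5 dst[0x15+6] := {0x50,0x10,0x26,0xda,0x1a,0xb7}
query mem[0x09]=0xda, mem[0x18]=0xda, mem[0x13]=0x1a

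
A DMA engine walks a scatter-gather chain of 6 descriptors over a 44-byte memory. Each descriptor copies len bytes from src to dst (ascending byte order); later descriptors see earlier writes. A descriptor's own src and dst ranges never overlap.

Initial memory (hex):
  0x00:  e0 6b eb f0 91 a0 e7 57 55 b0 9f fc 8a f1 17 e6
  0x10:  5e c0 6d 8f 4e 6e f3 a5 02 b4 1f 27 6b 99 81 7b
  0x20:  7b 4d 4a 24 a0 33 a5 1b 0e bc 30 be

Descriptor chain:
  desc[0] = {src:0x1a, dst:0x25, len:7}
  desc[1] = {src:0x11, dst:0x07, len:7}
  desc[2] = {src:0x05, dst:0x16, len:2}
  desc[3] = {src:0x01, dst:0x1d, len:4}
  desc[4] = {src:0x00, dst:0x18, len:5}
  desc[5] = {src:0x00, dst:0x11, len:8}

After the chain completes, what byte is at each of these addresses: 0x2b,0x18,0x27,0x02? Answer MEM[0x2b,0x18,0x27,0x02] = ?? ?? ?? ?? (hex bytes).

  after D0: wrote 7B at 0x25 = 1f276b99817b7b
  after D1: wrote 7B at 0x07 = c06d8f4e6ef3a5
  after D2: wrote 2B at 0x16 = a0e7
  after D3: wrote 4B at 0x1d = 6bebf091
  after D4: wrote 5B at 0x18 = e06bebf091
  after D5: wrote 8B at 0x11 = e06bebf091a0e7c0
query mem[0x2b]=0x7b, mem[0x18]=0xc0, mem[0x27]=0x6b, mem[0x02]=0xeb

MEM[0x2b,0x18,0x27,0x02] = 7b c0 6b eb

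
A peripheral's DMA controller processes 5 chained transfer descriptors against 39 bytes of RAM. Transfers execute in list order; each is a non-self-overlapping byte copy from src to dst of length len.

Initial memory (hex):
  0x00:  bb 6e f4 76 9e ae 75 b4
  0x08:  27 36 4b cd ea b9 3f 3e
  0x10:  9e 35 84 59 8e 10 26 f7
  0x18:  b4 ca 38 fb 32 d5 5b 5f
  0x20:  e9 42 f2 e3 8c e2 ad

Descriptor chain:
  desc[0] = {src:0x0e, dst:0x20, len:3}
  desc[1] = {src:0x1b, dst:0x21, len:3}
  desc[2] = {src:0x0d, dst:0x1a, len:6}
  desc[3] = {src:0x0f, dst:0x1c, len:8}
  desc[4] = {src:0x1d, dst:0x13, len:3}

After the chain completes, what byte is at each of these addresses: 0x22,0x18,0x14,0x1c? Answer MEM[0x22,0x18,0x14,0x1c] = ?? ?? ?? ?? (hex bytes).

D0: mem[0x20..0x22] <- [3f 3e 9e]
D1: mem[0x21..0x23] <- [fb 32 d5]
D2: mem[0x1a..0x1f] <- [b9 3f 3e 9e 35 84]
D3: mem[0x1c..0x23] <- [3e 9e 35 84 59 8e 10 26]
D4: mem[0x13..0x15] <- [9e 35 84]
query mem[0x22]=0x10, mem[0x18]=0xb4, mem[0x14]=0x35, mem[0x1c]=0x3e

MEM[0x22,0x18,0x14,0x1c] = 10 b4 35 3e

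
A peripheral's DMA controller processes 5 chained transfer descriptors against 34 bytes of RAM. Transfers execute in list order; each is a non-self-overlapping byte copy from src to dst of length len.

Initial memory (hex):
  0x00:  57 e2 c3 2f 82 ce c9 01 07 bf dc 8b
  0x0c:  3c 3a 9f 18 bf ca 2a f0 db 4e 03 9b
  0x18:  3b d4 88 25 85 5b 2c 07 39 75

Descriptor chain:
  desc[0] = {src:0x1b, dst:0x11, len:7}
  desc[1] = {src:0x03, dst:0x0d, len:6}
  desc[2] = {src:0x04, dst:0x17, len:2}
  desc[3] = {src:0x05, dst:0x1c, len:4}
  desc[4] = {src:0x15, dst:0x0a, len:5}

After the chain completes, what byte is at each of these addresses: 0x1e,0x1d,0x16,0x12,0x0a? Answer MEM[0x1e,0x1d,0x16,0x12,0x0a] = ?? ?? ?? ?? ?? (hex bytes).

MEM[0x1e,0x1d,0x16,0x12,0x0a] = 01 c9 39 07 07

[0] 0x1b->0x11 len=7 : 25 85 5b 2c 07 39 75
[1] 0x03->0x0d len=6 : 2f 82 ce c9 01 07
[2] 0x04->0x17 len=2 : 82 ce
[3] 0x05->0x1c len=4 : ce c9 01 07
[4] 0x15->0x0a len=5 : 07 39 82 ce d4
query mem[0x1e]=0x01, mem[0x1d]=0xc9, mem[0x16]=0x39, mem[0x12]=0x07, mem[0x0a]=0x07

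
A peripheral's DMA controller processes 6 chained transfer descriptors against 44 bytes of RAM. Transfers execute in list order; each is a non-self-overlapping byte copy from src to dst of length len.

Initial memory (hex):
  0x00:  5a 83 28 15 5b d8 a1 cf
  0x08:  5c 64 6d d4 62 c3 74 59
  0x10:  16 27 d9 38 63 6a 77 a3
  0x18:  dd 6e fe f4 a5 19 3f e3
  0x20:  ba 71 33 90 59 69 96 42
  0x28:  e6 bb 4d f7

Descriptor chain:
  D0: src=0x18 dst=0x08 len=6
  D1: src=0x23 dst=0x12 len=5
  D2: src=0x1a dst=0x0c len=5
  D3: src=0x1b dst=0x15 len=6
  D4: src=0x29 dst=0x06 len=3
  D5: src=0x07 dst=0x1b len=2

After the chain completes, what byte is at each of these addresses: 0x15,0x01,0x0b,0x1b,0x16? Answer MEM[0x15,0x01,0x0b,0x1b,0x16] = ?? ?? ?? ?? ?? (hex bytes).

MEM[0x15,0x01,0x0b,0x1b,0x16] = f4 83 f4 4d a5

  after D0: wrote 6B at 0x08 = dd6efef4a519
  after D1: wrote 5B at 0x12 = 9059699642
  after D2: wrote 5B at 0x0c = fef4a5193f
  after D3: wrote 6B at 0x15 = f4a5193fe3ba
  after D4: wrote 3B at 0x06 = bb4df7
  after D5: wrote 2B at 0x1b = 4df7
query mem[0x15]=0xf4, mem[0x01]=0x83, mem[0x0b]=0xf4, mem[0x1b]=0x4d, mem[0x16]=0xa5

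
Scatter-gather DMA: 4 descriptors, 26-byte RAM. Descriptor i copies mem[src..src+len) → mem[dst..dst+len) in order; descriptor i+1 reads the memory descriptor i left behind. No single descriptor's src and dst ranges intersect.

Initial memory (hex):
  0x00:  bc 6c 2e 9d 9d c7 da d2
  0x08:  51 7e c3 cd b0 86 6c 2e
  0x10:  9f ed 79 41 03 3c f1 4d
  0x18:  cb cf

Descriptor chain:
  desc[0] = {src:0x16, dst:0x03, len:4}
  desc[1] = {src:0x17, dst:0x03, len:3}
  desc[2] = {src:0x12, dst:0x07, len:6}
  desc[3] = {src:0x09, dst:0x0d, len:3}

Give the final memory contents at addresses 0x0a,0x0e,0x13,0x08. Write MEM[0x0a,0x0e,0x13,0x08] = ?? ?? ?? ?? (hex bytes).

  after D0: wrote 4B at 0x03 = f14dcbcf
  after D1: wrote 3B at 0x03 = 4dcbcf
  after D2: wrote 6B at 0x07 = 7941033cf14d
  after D3: wrote 3B at 0x0d = 033cf1
query mem[0x0a]=0x3c, mem[0x0e]=0x3c, mem[0x13]=0x41, mem[0x08]=0x41

MEM[0x0a,0x0e,0x13,0x08] = 3c 3c 41 41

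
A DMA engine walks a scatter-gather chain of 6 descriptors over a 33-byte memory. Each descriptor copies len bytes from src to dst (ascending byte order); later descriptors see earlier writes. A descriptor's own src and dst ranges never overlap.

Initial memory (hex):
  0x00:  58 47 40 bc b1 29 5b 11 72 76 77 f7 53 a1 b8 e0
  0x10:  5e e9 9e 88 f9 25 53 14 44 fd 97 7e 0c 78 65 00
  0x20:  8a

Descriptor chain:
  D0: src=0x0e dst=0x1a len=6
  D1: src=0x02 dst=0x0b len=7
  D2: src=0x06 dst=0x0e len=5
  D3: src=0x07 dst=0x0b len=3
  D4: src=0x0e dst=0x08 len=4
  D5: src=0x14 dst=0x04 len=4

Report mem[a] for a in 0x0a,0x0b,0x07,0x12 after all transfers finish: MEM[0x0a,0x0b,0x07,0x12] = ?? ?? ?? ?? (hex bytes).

MEM[0x0a,0x0b,0x07,0x12] = 72 76 14 77

[0] 0x0e->0x1a len=6 : b8 e0 5e e9 9e 88
[1] 0x02->0x0b len=7 : 40 bc b1 29 5b 11 72
[2] 0x06->0x0e len=5 : 5b 11 72 76 77
[3] 0x07->0x0b len=3 : 11 72 76
[4] 0x0e->0x08 len=4 : 5b 11 72 76
[5] 0x14->0x04 len=4 : f9 25 53 14
query mem[0x0a]=0x72, mem[0x0b]=0x76, mem[0x07]=0x14, mem[0x12]=0x77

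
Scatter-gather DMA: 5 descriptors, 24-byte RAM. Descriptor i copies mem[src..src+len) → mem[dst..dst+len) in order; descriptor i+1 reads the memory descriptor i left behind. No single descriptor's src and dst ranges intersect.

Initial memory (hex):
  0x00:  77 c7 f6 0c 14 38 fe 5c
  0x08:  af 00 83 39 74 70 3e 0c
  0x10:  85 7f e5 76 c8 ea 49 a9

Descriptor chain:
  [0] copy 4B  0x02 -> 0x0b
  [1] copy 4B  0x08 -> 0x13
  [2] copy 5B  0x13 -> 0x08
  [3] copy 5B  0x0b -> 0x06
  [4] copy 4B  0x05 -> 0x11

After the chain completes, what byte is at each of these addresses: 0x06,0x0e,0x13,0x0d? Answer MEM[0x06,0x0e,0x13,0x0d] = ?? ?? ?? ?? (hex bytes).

MEM[0x06,0x0e,0x13,0x0d] = f6 38 a9 14

#0 dst[0x0b+4] := {0xf6,0x0c,0x14,0x38}
#1 dst[0x13+4] := {0xaf,0x00,0x83,0xf6}
#2 dst[0x08+5] := {0xaf,0x00,0x83,0xf6,0xa9}
#3 dst[0x06+5] := {0xf6,0xa9,0x14,0x38,0x0c}
#4 dst[0x11+4] := {0x38,0xf6,0xa9,0x14}
query mem[0x06]=0xf6, mem[0x0e]=0x38, mem[0x13]=0xa9, mem[0x0d]=0x14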